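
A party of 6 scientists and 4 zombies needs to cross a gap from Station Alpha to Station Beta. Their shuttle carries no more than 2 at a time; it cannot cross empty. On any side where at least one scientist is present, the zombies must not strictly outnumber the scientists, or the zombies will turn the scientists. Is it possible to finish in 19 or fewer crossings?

Yes

Yes — this plan uses 17 crossings (≤ 19):
1. 2 zombies → Station Beta.  (Station Alpha: 6S 2Z; Station Beta: 0S 2Z)
2. 1 zombie ← Station Alpha.  (Station Alpha: 6S 3Z; Station Beta: 0S 1Z)
3. 2 zombies → Station Beta.  (Station Alpha: 6S 1Z; Station Beta: 0S 3Z)
4. 1 zombie ← Station Alpha.  (Station Alpha: 6S 2Z; Station Beta: 0S 2Z)
5. 2 scientists → Station Beta.  (Station Alpha: 4S 2Z; Station Beta: 2S 2Z)
6. 1 zombie ← Station Alpha.  (Station Alpha: 4S 3Z; Station Beta: 2S 1Z)
7. 1 scientist and 1 zombie → Station Beta.  (Station Alpha: 3S 2Z; Station Beta: 3S 2Z)
8. 1 zombie ← Station Alpha.  (Station Alpha: 3S 3Z; Station Beta: 3S 1Z)
9. 2 zombies → Station Beta.  (Station Alpha: 3S 1Z; Station Beta: 3S 3Z)
10. 1 zombie ← Station Alpha.  (Station Alpha: 3S 2Z; Station Beta: 3S 2Z)
11. 1 scientist and 1 zombie → Station Beta.  (Station Alpha: 2S 1Z; Station Beta: 4S 3Z)
12. 1 zombie ← Station Alpha.  (Station Alpha: 2S 2Z; Station Beta: 4S 2Z)
13. 2 zombies → Station Beta.  (Station Alpha: 2S 0Z; Station Beta: 4S 4Z)
14. 1 zombie ← Station Alpha.  (Station Alpha: 2S 1Z; Station Beta: 4S 3Z)
15. 1 scientist and 1 zombie → Station Beta.  (Station Alpha: 1S 0Z; Station Beta: 5S 4Z)
16. 1 zombie ← Station Alpha.  (Station Alpha: 1S 1Z; Station Beta: 5S 3Z)
17. 1 scientist and 1 zombie → Station Beta.  (Station Alpha: 0S 0Z; Station Beta: 6S 4Z)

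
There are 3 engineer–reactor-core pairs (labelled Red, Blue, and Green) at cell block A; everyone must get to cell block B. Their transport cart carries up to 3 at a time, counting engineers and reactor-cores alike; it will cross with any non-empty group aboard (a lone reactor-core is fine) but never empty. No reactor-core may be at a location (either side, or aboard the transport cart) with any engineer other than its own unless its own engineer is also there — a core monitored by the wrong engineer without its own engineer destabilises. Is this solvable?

1. engineer Red and reactor-core Red cross → cell block B.
2. engineer Red crosses ← cell block A.
3. engineer Blue, engineer Green, and engineer Red cross → cell block B.
4. reactor-core Red crosses ← cell block A.
5. reactor-core Blue, reactor-core Green, and reactor-core Red cross → cell block B.

Yes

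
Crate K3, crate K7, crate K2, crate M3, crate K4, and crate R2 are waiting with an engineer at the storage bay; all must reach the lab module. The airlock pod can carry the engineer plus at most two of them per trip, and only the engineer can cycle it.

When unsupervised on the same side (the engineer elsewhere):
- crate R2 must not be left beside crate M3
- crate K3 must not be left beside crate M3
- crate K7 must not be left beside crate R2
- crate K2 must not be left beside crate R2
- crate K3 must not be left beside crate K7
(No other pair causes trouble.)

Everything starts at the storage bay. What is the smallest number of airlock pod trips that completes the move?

Counting alone: the engineer can take at most 2 across per trip to the lab module, so moving all 6 needs at least 3 loaded trips out, with a return between consecutive ones — at least 5 crossings.
The safety rule pushes this higher. Following every safe sequence of crossings, the most of the 6 that can be at the lab module as the airlock pod arrives there on crossing 5 is 5 — never all 6.
So no plan with fewer than 7 crossings exists, and this one achieves 7:
1. Engineer goes to the lab module with crate K3 and crate R2.
2. Engineer goes back to the storage bay alone.
3. Engineer goes to the lab module with crate K2 and crate K7.
4. Engineer goes back to the storage bay with crate K3 and crate R2.
5. Engineer goes to the lab module with crate K4 and crate M3.
6. Engineer goes back to the storage bay alone.
7. Engineer goes to the lab module with crate K3 and crate R2.

7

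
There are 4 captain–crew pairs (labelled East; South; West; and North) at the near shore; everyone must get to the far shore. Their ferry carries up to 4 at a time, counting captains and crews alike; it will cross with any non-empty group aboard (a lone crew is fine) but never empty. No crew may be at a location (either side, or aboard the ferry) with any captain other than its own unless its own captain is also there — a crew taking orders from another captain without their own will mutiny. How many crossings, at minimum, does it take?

5

Counting alone: each trip to the far shore takes at most 4 across and each return brings at least 1 back, so after t trips out (and t−1 returns) at most 4t − (t−1) of the 8 are across; that first reaches 8 at t = 3, so at least 5 crossings are needed.
The plan below uses exactly 5 crossings, so it is optimal:
1. captain East and crew East cross → the far shore.
2. captain East crosses ← the near shore.
3. captain East, captain North, captain South, and captain West cross → the far shore.
4. crew East crosses ← the near shore.
5. crew East, crew North, crew South, and crew West cross → the far shore.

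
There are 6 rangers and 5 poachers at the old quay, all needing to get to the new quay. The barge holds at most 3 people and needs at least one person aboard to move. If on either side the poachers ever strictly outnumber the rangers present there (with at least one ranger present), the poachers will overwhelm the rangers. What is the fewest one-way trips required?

9

Counting alone: each trip to the new quay takes at most 3 across and each return brings at least 1 back, so after t trips out (and t−1 returns) at most 3t − (t−1) of the 11 are across; that first reaches 11 at t = 5, so at least 9 crossings are needed.
The plan below uses exactly 9 crossings, so it is optimal:
1. 3 poachers → the new quay.  (the old quay: 6R 2P; the new quay: 0R 3P)
2. 1 poacher ← the old quay.  (the old quay: 6R 3P; the new quay: 0R 2P)
3. 3 rangers → the new quay.  (the old quay: 3R 3P; the new quay: 3R 2P)
4. 1 ranger ← the old quay.  (the old quay: 4R 3P; the new quay: 2R 2P)
5. 2 rangers and 1 poacher → the new quay.  (the old quay: 2R 2P; the new quay: 4R 3P)
6. 1 ranger ← the old quay.  (the old quay: 3R 2P; the new quay: 3R 3P)
7. 2 rangers and 1 poacher → the new quay.  (the old quay: 1R 1P; the new quay: 5R 4P)
8. 1 ranger ← the old quay.  (the old quay: 2R 1P; the new quay: 4R 4P)
9. 2 rangers and 1 poacher → the new quay.  (the old quay: 0R 0P; the new quay: 6R 5P)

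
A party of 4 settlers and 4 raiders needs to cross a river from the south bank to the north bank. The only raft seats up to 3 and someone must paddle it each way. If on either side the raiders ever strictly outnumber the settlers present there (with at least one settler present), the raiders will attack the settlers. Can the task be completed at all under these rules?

Yes

1. 2 raiders → the north bank.  (the south bank: 4S 2R; the north bank: 0S 2R)
2. 1 raider ← the south bank.  (the south bank: 4S 3R; the north bank: 0S 1R)
3. 3 raiders → the north bank.  (the south bank: 4S 0R; the north bank: 0S 4R)
4. 1 raider ← the south bank.  (the south bank: 4S 1R; the north bank: 0S 3R)
5. 3 settlers → the north bank.  (the south bank: 1S 1R; the north bank: 3S 3R)
6. 1 settler and 1 raider ← the south bank.  (the south bank: 2S 2R; the north bank: 2S 2R)
7. 2 settlers → the north bank.  (the south bank: 0S 2R; the north bank: 4S 2R)
8. 1 raider ← the south bank.  (the south bank: 0S 3R; the north bank: 4S 1R)
9. 3 raiders → the north bank.  (the south bank: 0S 0R; the north bank: 4S 4R)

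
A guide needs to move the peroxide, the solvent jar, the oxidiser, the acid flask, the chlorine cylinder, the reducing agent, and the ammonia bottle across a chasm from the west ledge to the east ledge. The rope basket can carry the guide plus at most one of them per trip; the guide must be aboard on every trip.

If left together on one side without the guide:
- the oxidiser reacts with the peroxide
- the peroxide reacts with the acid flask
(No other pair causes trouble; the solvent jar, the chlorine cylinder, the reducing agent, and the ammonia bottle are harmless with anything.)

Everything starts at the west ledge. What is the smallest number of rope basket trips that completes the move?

Counting alone: the guide can take at most 1 across per trip to the east ledge, so moving all 7 needs at least 7 loaded trips out, with a return between consecutive ones — at least 13 crossings.
The safety rule pushes this higher. Following every safe sequence of crossings, the most of the 7 that can be at the east ledge as the rope basket arrives there on crossing 13 is 6 — never all 7.
So no plan with fewer than 15 crossings exists, and this one achieves 15:
1. Guide goes to the east ledge with the peroxide.
2. Guide goes back to the west ledge alone.
3. Guide goes to the east ledge with the solvent jar.
4. Guide goes back to the west ledge alone.
5. Guide goes to the east ledge with the oxidiser.
6. Guide goes back to the west ledge with the peroxide.
7. Guide goes to the east ledge with the acid flask.
8. Guide goes back to the west ledge alone.
9. Guide goes to the east ledge with the chlorine cylinder.
10. Guide goes back to the west ledge alone.
11. Guide goes to the east ledge with the reducing agent.
12. Guide goes back to the west ledge alone.
13. Guide goes to the east ledge with the ammonia bottle.
14. Guide goes back to the west ledge alone.
15. Guide goes to the east ledge with the peroxide.

15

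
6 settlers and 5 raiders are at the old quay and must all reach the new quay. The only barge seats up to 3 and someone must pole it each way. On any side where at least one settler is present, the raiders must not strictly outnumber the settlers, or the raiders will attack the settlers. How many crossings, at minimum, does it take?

Counting alone: each trip to the new quay takes at most 3 across and each return brings at least 1 back, so after t trips out (and t−1 returns) at most 3t − (t−1) of the 11 are across; that first reaches 11 at t = 5, so at least 9 crossings are needed.
The plan below uses exactly 9 crossings, so it is optimal:
1. 3 raiders → the new quay.  (the old quay: 6S 2R; the new quay: 0S 3R)
2. 1 raider ← the old quay.  (the old quay: 6S 3R; the new quay: 0S 2R)
3. 3 settlers → the new quay.  (the old quay: 3S 3R; the new quay: 3S 2R)
4. 1 settler ← the old quay.  (the old quay: 4S 3R; the new quay: 2S 2R)
5. 2 settlers and 1 raider → the new quay.  (the old quay: 2S 2R; the new quay: 4S 3R)
6. 1 settler ← the old quay.  (the old quay: 3S 2R; the new quay: 3S 3R)
7. 2 settlers and 1 raider → the new quay.  (the old quay: 1S 1R; the new quay: 5S 4R)
8. 1 settler ← the old quay.  (the old quay: 2S 1R; the new quay: 4S 4R)
9. 2 settlers and 1 raider → the new quay.  (the old quay: 0S 0R; the new quay: 6S 5R)

9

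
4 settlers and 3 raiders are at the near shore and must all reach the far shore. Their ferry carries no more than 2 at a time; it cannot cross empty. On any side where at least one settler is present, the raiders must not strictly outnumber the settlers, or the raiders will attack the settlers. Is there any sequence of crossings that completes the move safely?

1. 2 raiders → the far shore.  (the near shore: 4S 1R; the far shore: 0S 2R)
2. 1 raider ← the near shore.  (the near shore: 4S 2R; the far shore: 0S 1R)
3. 2 raiders → the far shore.  (the near shore: 4S 0R; the far shore: 0S 3R)
4. 1 raider ← the near shore.  (the near shore: 4S 1R; the far shore: 0S 2R)
5. 2 settlers → the far shore.  (the near shore: 2S 1R; the far shore: 2S 2R)
6. 1 raider ← the near shore.  (the near shore: 2S 2R; the far shore: 2S 1R)
7. 1 settler and 1 raider → the far shore.  (the near shore: 1S 1R; the far shore: 3S 2R)
8. 1 settler ← the near shore.  (the near shore: 2S 1R; the far shore: 2S 2R)
9. 1 settler and 1 raider → the far shore.  (the near shore: 1S 0R; the far shore: 3S 3R)
10. 1 raider ← the near shore.  (the near shore: 1S 1R; the far shore: 3S 2R)
11. 1 settler and 1 raider → the far shore.  (the near shore: 0S 0R; the far shore: 4S 3R)

Yes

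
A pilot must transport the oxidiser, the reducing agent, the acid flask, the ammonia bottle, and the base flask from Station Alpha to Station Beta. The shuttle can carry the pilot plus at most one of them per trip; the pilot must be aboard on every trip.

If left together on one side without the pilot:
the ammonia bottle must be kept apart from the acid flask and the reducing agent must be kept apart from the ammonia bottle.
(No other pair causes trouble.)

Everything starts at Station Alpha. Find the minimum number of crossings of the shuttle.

11

Counting alone: the pilot can take at most 1 across per trip to Station Beta, so moving all 5 needs at least 5 loaded trips out, with a return between consecutive ones — at least 9 crossings.
The safety rule pushes this higher. Following every safe sequence of crossings, the most of the 5 that can be at Station Beta as the shuttle arrives there on crossing 9 is 4 — never all 5.
So no plan with fewer than 11 crossings exists, and this one achieves 11:
1. Pilot goes to Station Beta with the ammonia bottle.  [Station Alpha: the acid flask, the base flask, the oxidiser, the reducing agent | Station Beta: the ammonia bottle]
2. Pilot goes back to Station Alpha alone.  [Station Alpha: the acid flask, the base flask, the oxidiser, the reducing agent | Station Beta: the ammonia bottle]
3. Pilot goes to Station Beta with the oxidiser.  [Station Alpha: the acid flask, the base flask, the reducing agent | Station Beta: the ammonia bottle, the oxidiser]
4. Pilot goes back to Station Alpha alone.  [Station Alpha: the acid flask, the base flask, the reducing agent | Station Beta: the ammonia bottle, the oxidiser]
5. Pilot goes to Station Beta with the reducing agent.  [Station Alpha: the acid flask, the base flask | Station Beta: the ammonia bottle, the oxidiser, the reducing agent]
6. Pilot goes back to Station Alpha with the ammonia bottle.  [Station Alpha: the acid flask, the ammonia bottle, the base flask | Station Beta: the oxidiser, the reducing agent]
7. Pilot goes to Station Beta with the acid flask.  [Station Alpha: the ammonia bottle, the base flask | Station Beta: the acid flask, the oxidiser, the reducing agent]
8. Pilot goes back to Station Alpha alone.  [Station Alpha: the ammonia bottle, the base flask | Station Beta: the acid flask, the oxidiser, the reducing agent]
9. Pilot goes to Station Beta with the base flask.  [Station Alpha: the ammonia bottle | Station Beta: the acid flask, the base flask, the oxidiser, the reducing agent]
10. Pilot goes back to Station Alpha alone.  [Station Alpha: the ammonia bottle | Station Beta: the acid flask, the base flask, the oxidiser, the reducing agent]
11. Pilot goes to Station Beta with the ammonia bottle.  [Station Alpha: — | Station Beta: the acid flask, the ammonia bottle, the base flask, the oxidiser, the reducing agent]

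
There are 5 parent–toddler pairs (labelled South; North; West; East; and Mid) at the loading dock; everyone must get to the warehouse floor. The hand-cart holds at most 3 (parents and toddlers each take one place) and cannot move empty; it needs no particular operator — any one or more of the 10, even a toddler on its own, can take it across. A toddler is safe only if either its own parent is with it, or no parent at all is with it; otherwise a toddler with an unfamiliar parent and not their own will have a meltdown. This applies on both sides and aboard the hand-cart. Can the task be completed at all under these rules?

Yes

1. parent South and toddler South cross → the warehouse floor.
2. parent South crosses ← the loading dock.
3. toddler East, toddler North, and toddler West cross → the warehouse floor.
4. toddler South crosses ← the loading dock.
5. parent East, parent North, and parent West cross → the warehouse floor.
6. parent North and toddler North cross ← the loading dock.
7. parent Mid, parent North, and parent South cross → the warehouse floor.
8. toddler West crosses ← the loading dock.
9. toddler North and toddler South cross → the warehouse floor.
10. toddler South crosses ← the loading dock.
11. toddler Mid, toddler South, and toddler West cross → the warehouse floor.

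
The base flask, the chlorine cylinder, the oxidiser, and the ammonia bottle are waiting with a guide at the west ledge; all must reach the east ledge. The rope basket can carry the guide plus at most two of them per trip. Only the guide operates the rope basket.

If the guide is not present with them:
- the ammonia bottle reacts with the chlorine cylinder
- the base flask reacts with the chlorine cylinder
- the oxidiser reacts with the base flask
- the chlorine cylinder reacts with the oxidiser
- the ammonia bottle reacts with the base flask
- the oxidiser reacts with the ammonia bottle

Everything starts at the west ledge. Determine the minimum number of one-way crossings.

Whatever the first load, the items left behind include a forbidden pair without the guide. No opening move is safe, so no plan exists.

impossible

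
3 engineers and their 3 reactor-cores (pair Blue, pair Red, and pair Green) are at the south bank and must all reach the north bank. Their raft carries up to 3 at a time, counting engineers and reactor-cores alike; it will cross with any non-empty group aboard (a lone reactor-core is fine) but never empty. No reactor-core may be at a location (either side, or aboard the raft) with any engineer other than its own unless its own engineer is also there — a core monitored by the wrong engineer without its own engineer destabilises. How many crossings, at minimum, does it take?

5

Counting alone: each trip to the north bank takes at most 3 across and each return brings at least 1 back, so after t trips out (and t−1 returns) at most 3t − (t−1) of the 6 are across; that first reaches 6 at t = 3, so at least 5 crossings are needed.
The plan below uses exactly 5 crossings, so it is optimal:
1. engineer Blue and reactor-core Blue cross → the north bank.
2. engineer Blue crosses ← the south bank.
3. engineer Blue, engineer Green, and engineer Red cross → the north bank.
4. reactor-core Blue crosses ← the south bank.
5. reactor-core Blue, reactor-core Green, and reactor-core Red cross → the north bank.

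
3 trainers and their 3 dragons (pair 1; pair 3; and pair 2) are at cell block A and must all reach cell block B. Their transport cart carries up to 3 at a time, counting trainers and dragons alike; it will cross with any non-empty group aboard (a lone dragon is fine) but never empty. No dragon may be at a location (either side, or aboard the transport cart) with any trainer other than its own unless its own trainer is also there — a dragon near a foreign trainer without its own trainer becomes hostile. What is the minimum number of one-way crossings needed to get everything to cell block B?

5

Counting alone: each trip to cell block B takes at most 3 across and each return brings at least 1 back, so after t trips out (and t−1 returns) at most 3t − (t−1) of the 6 are across; that first reaches 6 at t = 3, so at least 5 crossings are needed.
The plan below uses exactly 5 crossings, so it is optimal:
1. dragon 1 and trainer 1 cross → cell block B.
2. trainer 1 crosses ← cell block A.
3. trainer 1, trainer 2, and trainer 3 cross → cell block B.
4. dragon 1 crosses ← cell block A.
5. dragon 1, dragon 2, and dragon 3 cross → cell block B.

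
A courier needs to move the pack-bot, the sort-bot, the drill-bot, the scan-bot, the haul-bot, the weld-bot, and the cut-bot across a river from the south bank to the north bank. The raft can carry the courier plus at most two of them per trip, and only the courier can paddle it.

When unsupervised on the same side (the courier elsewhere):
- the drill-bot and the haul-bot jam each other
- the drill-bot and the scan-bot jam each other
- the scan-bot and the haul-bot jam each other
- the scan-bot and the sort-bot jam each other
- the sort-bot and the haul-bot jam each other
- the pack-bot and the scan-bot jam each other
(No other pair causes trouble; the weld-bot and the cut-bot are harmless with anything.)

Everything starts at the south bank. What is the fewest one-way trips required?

Counting alone: the courier can take at most 2 across per trip to the north bank, so moving all 7 needs at least 4 loaded trips out, with a return between consecutive ones — at least 7 crossings.
The safety rule pushes this higher. Following every safe sequence of crossings, the most of the 7 that can be at the north bank as the raft arrives there on crossings 7, 9 is 5, 6 respectively — never all 7.
So no plan with fewer than 11 crossings exists, and this one achieves 11:
1. Courier goes to the north bank with the haul-bot and the scan-bot.  [the south bank: the cut-bot, the drill-bot, the pack-bot, the sort-bot, the weld-bot | the north bank: the haul-bot, the scan-bot]
2. Courier goes back to the south bank with the scan-bot.  [the south bank: the cut-bot, the drill-bot, the pack-bot, the scan-bot, the sort-bot, the weld-bot | the north bank: the haul-bot]
3. Courier goes to the north bank with the pack-bot and the scan-bot.  [the south bank: the cut-bot, the drill-bot, the sort-bot, the weld-bot | the north bank: the haul-bot, the pack-bot, the scan-bot]
4. Courier goes back to the south bank with the scan-bot.  [the south bank: the cut-bot, the drill-bot, the scan-bot, the sort-bot, the weld-bot | the north bank: the haul-bot, the pack-bot]
5. Courier goes to the north bank with the drill-bot and the sort-bot.  [the south bank: the cut-bot, the scan-bot, the weld-bot | the north bank: the drill-bot, the haul-bot, the pack-bot, the sort-bot]
6. Courier goes back to the south bank with the haul-bot.  [the south bank: the cut-bot, the haul-bot, the scan-bot, the weld-bot | the north bank: the drill-bot, the pack-bot, the sort-bot]
7. Courier goes to the north bank with the scan-bot and the weld-bot.  [the south bank: the cut-bot, the haul-bot | the north bank: the drill-bot, the pack-bot, the scan-bot, the sort-bot, the weld-bot]
8. Courier goes back to the south bank with the scan-bot.  [the south bank: the cut-bot, the haul-bot, the scan-bot | the north bank: the drill-bot, the pack-bot, the sort-bot, the weld-bot]
9. Courier goes to the north bank with the cut-bot and the scan-bot.  [the south bank: the haul-bot | the north bank: the cut-bot, the drill-bot, the pack-bot, the scan-bot, the sort-bot, the weld-bot]
10. Courier goes back to the south bank with the scan-bot.  [the south bank: the haul-bot, the scan-bot | the north bank: the cut-bot, the drill-bot, the pack-bot, the sort-bot, the weld-bot]
11. Courier goes to the north bank with the haul-bot and the scan-bot.  [the south bank: — | the north bank: the cut-bot, the drill-bot, the haul-bot, the pack-bot, the scan-bot, the sort-bot, the weld-bot]

11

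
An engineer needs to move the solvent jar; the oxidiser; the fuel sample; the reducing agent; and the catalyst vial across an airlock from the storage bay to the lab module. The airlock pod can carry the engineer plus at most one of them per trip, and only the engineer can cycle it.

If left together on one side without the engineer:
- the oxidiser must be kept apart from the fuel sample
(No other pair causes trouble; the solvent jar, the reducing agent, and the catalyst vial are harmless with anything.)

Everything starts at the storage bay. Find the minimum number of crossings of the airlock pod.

9

Counting alone: the engineer can take at most 1 across per trip to the lab module, so moving all 5 needs at least 5 loaded trips out, with a return between consecutive ones — at least 9 crossings.
The plan below uses exactly 9 crossings, so it is optimal:
1. Engineer goes to the lab module with the oxidiser.  [the storage bay: the catalyst vial, the fuel sample, the reducing agent, the solvent jar | the lab module: the oxidiser]
2. Engineer goes back to the storage bay alone.  [the storage bay: the catalyst vial, the fuel sample, the reducing agent, the solvent jar | the lab module: the oxidiser]
3. Engineer goes to the lab module with the solvent jar.  [the storage bay: the catalyst vial, the fuel sample, the reducing agent | the lab module: the oxidiser, the solvent jar]
4. Engineer goes back to the storage bay alone.  [the storage bay: the catalyst vial, the fuel sample, the reducing agent | the lab module: the oxidiser, the solvent jar]
5. Engineer goes to the lab module with the reducing agent.  [the storage bay: the catalyst vial, the fuel sample | the lab module: the oxidiser, the reducing agent, the solvent jar]
6. Engineer goes back to the storage bay alone.  [the storage bay: the catalyst vial, the fuel sample | the lab module: the oxidiser, the reducing agent, the solvent jar]
7. Engineer goes to the lab module with the catalyst vial.  [the storage bay: the fuel sample | the lab module: the catalyst vial, the oxidiser, the reducing agent, the solvent jar]
8. Engineer goes back to the storage bay alone.  [the storage bay: the fuel sample | the lab module: the catalyst vial, the oxidiser, the reducing agent, the solvent jar]
9. Engineer goes to the lab module with the fuel sample.  [the storage bay: — | the lab module: the catalyst vial, the fuel sample, the oxidiser, the reducing agent, the solvent jar]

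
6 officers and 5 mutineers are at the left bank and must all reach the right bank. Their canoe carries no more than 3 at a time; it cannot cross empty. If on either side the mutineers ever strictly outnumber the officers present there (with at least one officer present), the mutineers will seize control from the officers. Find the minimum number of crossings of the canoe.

9

Counting alone: each trip to the right bank takes at most 3 across and each return brings at least 1 back, so after t trips out (and t−1 returns) at most 3t − (t−1) of the 11 are across; that first reaches 11 at t = 5, so at least 9 crossings are needed.
The plan below uses exactly 9 crossings, so it is optimal:
1. 3 mutineers → the right bank.  (the left bank: 6O 2M; the right bank: 0O 3M)
2. 1 mutineer ← the left bank.  (the left bank: 6O 3M; the right bank: 0O 2M)
3. 3 officers → the right bank.  (the left bank: 3O 3M; the right bank: 3O 2M)
4. 1 officer ← the left bank.  (the left bank: 4O 3M; the right bank: 2O 2M)
5. 2 officers and 1 mutineer → the right bank.  (the left bank: 2O 2M; the right bank: 4O 3M)
6. 1 officer ← the left bank.  (the left bank: 3O 2M; the right bank: 3O 3M)
7. 2 officers and 1 mutineer → the right bank.  (the left bank: 1O 1M; the right bank: 5O 4M)
8. 1 officer ← the left bank.  (the left bank: 2O 1M; the right bank: 4O 4M)
9. 2 officers and 1 mutineer → the right bank.  (the left bank: 0O 0M; the right bank: 6O 5M)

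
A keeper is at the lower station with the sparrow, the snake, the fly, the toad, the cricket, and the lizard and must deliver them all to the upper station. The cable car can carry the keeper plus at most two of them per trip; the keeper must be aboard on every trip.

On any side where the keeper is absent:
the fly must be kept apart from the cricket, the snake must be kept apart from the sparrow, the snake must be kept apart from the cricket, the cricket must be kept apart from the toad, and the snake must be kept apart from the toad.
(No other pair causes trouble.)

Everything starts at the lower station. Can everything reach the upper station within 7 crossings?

Counting alone: the keeper can take at most 2 across per trip to the upper station, so moving all 6 needs at least 3 loaded trips out, with a return between consecutive ones — at least 5 crossings.
The safety rule pushes this higher. Following every safe sequence of crossings, the most of the 6 that can be at the upper station as the cable car arrives there on crossings 5, 7 is 4, 5 respectively — never all 6.
So the move cannot be finished within 7 crossings. (The shortest complete plan takes 9:)
1. Keeper goes to the upper station with the cricket and the snake.  [the lower station: the fly, the lizard, the sparrow, the toad | the upper station: the cricket, the snake]
2. Keeper goes back to the lower station with the snake.  [the lower station: the fly, the lizard, the snake, the sparrow, the toad | the upper station: the cricket]
3. Keeper goes to the upper station with the snake and the sparrow.  [the lower station: the fly, the lizard, the toad | the upper station: the cricket, the snake, the sparrow]
4. Keeper goes back to the lower station with the snake.  [the lower station: the fly, the lizard, the snake, the toad | the upper station: the cricket, the sparrow]
5. Keeper goes to the upper station with the lizard and the snake.  [the lower station: the fly, the toad | the upper station: the cricket, the lizard, the snake, the sparrow]
6. Keeper goes back to the lower station with the snake.  [the lower station: the fly, the snake, the toad | the upper station: the cricket, the lizard, the sparrow]
7. Keeper goes to the upper station with the fly and the toad.  [the lower station: the snake | the upper station: the cricket, the fly, the lizard, the sparrow, the toad]
8. Keeper goes back to the lower station with the cricket.  [the lower station: the cricket, the snake | the upper station: the fly, the lizard, the sparrow, the toad]
9. Keeper goes to the upper station with the cricket and the snake.  [the lower station: — | the upper station: the cricket, the fly, the lizard, the snake, the sparrow, the toad]

No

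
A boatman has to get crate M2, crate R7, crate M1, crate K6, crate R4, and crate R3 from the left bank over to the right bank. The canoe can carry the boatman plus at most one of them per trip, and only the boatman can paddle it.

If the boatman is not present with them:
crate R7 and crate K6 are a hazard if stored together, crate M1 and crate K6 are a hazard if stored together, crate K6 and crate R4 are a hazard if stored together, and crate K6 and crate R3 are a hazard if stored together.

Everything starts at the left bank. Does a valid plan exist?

No

Following every safe sequence of crossings from the start, the most of the 6 that can be at the right bank as the canoe arrives there on crossings 1, 3, 5 is 1, 2, 3 respectively; the best ever achieved is 3 of 6.
From crossing 7 on, no configuration arises that was not already reachable earlier: only 22 distinct safe configurations (who is on which side, and where the canoe is) can ever be reached, none of them has everyone across, and every continuation just revisits them. So no valid plan exists.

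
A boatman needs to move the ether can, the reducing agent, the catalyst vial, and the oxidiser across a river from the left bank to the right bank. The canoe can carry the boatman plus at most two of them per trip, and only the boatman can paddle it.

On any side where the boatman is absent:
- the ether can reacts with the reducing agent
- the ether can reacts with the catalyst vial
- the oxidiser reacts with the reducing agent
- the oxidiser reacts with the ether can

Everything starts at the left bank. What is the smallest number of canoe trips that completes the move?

Counting alone: the boatman can take at most 2 across per trip to the right bank, so moving all 4 needs at least 2 loaded trips out, with a return between consecutive ones — at least 3 crossings.
The safety rule pushes this higher. Following every safe sequence of crossings, the most of the 4 that can be at the right bank as the canoe arrives there on crossing 3 is 3 — never all 4.
So no plan with fewer than 5 crossings exists, and this one achieves 5:
1. Boatman goes to the right bank with the ether can and the reducing agent.  [the left bank: the catalyst vial, the oxidiser | the right bank: the ether can, the reducing agent]
2. Boatman goes back to the left bank with the ether can.  [the left bank: the catalyst vial, the ether can, the oxidiser | the right bank: the reducing agent]
3. Boatman goes to the right bank with the catalyst vial and the ether can.  [the left bank: the oxidiser | the right bank: the catalyst vial, the ether can, the reducing agent]
4. Boatman goes back to the left bank with the ether can.  [the left bank: the ether can, the oxidiser | the right bank: the catalyst vial, the reducing agent]
5. Boatman goes to the right bank with the ether can and the oxidiser.  [the left bank: — | the right bank: the catalyst vial, the ether can, the oxidiser, the reducing agent]

5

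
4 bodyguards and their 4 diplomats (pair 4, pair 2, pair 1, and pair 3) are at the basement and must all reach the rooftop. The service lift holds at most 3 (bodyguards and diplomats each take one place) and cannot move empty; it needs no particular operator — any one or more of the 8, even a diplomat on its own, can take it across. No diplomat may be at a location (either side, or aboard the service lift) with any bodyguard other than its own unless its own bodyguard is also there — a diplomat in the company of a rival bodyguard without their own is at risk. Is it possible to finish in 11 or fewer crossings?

Yes

Yes — this plan uses 9 crossings (≤ 11):
1. bodyguard 4 and diplomat 4 cross → the rooftop.
2. bodyguard 4 crosses ← the basement.
3. bodyguard 2, bodyguard 4, and diplomat 2 cross → the rooftop.
4. bodyguard 4 and diplomat 4 cross ← the basement.
5. bodyguard 1, bodyguard 3, and bodyguard 4 cross → the rooftop.
6. diplomat 2 crosses ← the basement.
7. diplomat 2 and diplomat 4 cross → the rooftop.
8. diplomat 4 crosses ← the basement.
9. diplomat 1, diplomat 3, and diplomat 4 cross → the rooftop.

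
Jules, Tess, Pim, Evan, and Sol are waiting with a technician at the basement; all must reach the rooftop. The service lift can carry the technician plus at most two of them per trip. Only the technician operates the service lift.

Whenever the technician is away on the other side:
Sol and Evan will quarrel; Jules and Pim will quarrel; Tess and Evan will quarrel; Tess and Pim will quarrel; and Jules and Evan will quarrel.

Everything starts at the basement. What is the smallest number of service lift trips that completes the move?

7

Counting alone: the technician can take at most 2 across per trip to the rooftop, so moving all 5 needs at least 3 loaded trips out, with a return between consecutive ones — at least 5 crossings.
The safety rule pushes this higher. Following every safe sequence of crossings, the most of the 5 that can be at the rooftop as the service lift arrives there on crossing 5 is 4 — never all 5.
So no plan with fewer than 7 crossings exists, and this one achieves 7:
1. Technician goes to the rooftop with Evan and Pim.  [the basement: Jules, Sol, Tess | the rooftop: Evan, Pim]
2. Technician goes back to the basement alone.  [the basement: Jules, Sol, Tess | the rooftop: Evan, Pim]
3. Technician goes to the rooftop with Jules.  [the basement: Sol, Tess | the rooftop: Evan, Jules, Pim]
4. Technician goes back to the basement with Evan and Pim.  [the basement: Evan, Pim, Sol, Tess | the rooftop: Jules]
5. Technician goes to the rooftop with Sol and Tess.  [the basement: Evan, Pim | the rooftop: Jules, Sol, Tess]
6. Technician goes back to the basement alone.  [the basement: Evan, Pim | the rooftop: Jules, Sol, Tess]
7. Technician goes to the rooftop with Evan and Pim.  [the basement: — | the rooftop: Evan, Jules, Pim, Sol, Tess]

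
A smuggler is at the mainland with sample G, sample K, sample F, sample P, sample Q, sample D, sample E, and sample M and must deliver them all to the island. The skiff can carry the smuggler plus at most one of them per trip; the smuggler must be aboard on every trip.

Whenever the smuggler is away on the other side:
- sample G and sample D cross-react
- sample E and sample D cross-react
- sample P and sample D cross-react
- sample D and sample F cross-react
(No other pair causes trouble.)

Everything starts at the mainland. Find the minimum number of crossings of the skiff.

impossible

Following every safe sequence of crossings from the start, the most of the 8 that can be at the island as the skiff arrives there on crossings 1, 3, 5, 7, 9 is 1, 2, 3, 4, 5 respectively; the best ever achieved is 5 of 8.
From crossing 11 on, no configuration arises that was not already reachable earlier: only 88 distinct safe configurations (who is on which side, and where the skiff is) can ever be reached, none of them has everyone across, and every continuation just revisits them. So no valid plan exists.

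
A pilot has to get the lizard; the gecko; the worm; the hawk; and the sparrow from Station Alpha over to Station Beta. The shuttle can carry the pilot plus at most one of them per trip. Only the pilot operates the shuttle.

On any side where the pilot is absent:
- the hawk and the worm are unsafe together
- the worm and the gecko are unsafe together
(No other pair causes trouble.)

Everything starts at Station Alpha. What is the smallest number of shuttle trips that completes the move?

11

Counting alone: the pilot can take at most 1 across per trip to Station Beta, so moving all 5 needs at least 5 loaded trips out, with a return between consecutive ones — at least 9 crossings.
The safety rule pushes this higher. Following every safe sequence of crossings, the most of the 5 that can be at Station Beta as the shuttle arrives there on crossing 9 is 4 — never all 5.
So no plan with fewer than 11 crossings exists, and this one achieves 11:
1. Pilot goes to Station Beta with the worm.  [Station Alpha: the gecko, the hawk, the lizard, the sparrow | Station Beta: the worm]
2. Pilot goes back to Station Alpha alone.  [Station Alpha: the gecko, the hawk, the lizard, the sparrow | Station Beta: the worm]
3. Pilot goes to Station Beta with the lizard.  [Station Alpha: the gecko, the hawk, the sparrow | Station Beta: the lizard, the worm]
4. Pilot goes back to Station Alpha alone.  [Station Alpha: the gecko, the hawk, the sparrow | Station Beta: the lizard, the worm]
5. Pilot goes to Station Beta with the gecko.  [Station Alpha: the hawk, the sparrow | Station Beta: the gecko, the lizard, the worm]
6. Pilot goes back to Station Alpha with the worm.  [Station Alpha: the hawk, the sparrow, the worm | Station Beta: the gecko, the lizard]
7. Pilot goes to Station Beta with the hawk.  [Station Alpha: the sparrow, the worm | Station Beta: the gecko, the hawk, the lizard]
8. Pilot goes back to Station Alpha alone.  [Station Alpha: the sparrow, the worm | Station Beta: the gecko, the hawk, the lizard]
9. Pilot goes to Station Beta with the sparrow.  [Station Alpha: the worm | Station Beta: the gecko, the hawk, the lizard, the sparrow]
10. Pilot goes back to Station Alpha alone.  [Station Alpha: the worm | Station Beta: the gecko, the hawk, the lizard, the sparrow]
11. Pilot goes to Station Beta with the worm.  [Station Alpha: — | Station Beta: the gecko, the hawk, the lizard, the sparrow, the worm]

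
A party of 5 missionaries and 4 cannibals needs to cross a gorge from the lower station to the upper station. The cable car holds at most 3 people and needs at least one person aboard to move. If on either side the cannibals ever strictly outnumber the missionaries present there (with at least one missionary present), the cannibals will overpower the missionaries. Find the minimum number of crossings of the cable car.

Counting alone: each trip to the upper station takes at most 3 across and each return brings at least 1 back, so after t trips out (and t−1 returns) at most 3t − (t−1) of the 9 are across; that first reaches 9 at t = 4, so at least 7 crossings are needed.
The plan below uses exactly 7 crossings, so it is optimal:
1. 3 cannibals → the upper station.  (the lower station: 5M 1C; the upper station: 0M 3C)
2. 1 cannibal ← the lower station.  (the lower station: 5M 2C; the upper station: 0M 2C)
3. 3 missionaries → the upper station.  (the lower station: 2M 2C; the upper station: 3M 2C)
4. 1 missionary ← the lower station.  (the lower station: 3M 2C; the upper station: 2M 2C)
5. 2 missionaries and 1 cannibal → the upper station.  (the lower station: 1M 1C; the upper station: 4M 3C)
6. 1 missionary ← the lower station.  (the lower station: 2M 1C; the upper station: 3M 3C)
7. 2 missionaries and 1 cannibal → the upper station.  (the lower station: 0M 0C; the upper station: 5M 4C)

7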